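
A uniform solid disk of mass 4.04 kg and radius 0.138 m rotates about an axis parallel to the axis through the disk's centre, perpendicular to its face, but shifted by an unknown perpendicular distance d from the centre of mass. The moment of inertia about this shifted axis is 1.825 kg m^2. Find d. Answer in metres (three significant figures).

About the centre-of-mass axis, I_cm = (1/2)MR² = (1/2)(4.04)(0.138)² = 0.038469 kg m^2.
Parallel axis theorem: I = I_cm + Md², so Md² = 1.825 − 0.038469 = 1.7865 kg m^2.
d = √(1.7865 / 4.04) = 0.66499 m.

0.665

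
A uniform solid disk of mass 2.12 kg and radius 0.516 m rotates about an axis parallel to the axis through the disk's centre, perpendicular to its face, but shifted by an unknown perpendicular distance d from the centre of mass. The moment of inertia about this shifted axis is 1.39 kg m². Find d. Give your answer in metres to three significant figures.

About the centre-of-mass axis, I_cm = (1/2)MR² = (1/2)(2.12)(0.516)² = 0.28223 kg m².
Parallel axis theorem: I = I_cm + Md², so Md² = 1.39 − 0.28223 = 1.1078 kg m².
d = √(1.1078 / 2.12) = 0.72286 m.

0.723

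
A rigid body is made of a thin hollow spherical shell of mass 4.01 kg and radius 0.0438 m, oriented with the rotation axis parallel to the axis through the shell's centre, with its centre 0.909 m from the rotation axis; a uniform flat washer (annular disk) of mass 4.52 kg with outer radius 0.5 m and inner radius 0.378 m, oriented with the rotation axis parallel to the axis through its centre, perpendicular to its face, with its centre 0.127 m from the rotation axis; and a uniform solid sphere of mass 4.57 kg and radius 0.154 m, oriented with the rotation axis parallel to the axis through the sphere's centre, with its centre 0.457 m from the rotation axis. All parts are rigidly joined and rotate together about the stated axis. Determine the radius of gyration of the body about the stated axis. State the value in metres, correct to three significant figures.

0.635

Spherical shell: I_cm = (2/3)MR² = (2/3)(4.01)(0.0438)² = 0.0051286 kg m^2; centre at d = 0.909 m, so the parallel axis theorem gives I = 0.0051286 + (4.01)(0.909)² = 3.3185 kg m^2.
Annular disk: I_cm = (1/2)M(R²+r²) = (1/2)(4.52)[(0.5)² + (0.378)²] = 0.88792 kg m^2; centre at d = 0.127 m, so the parallel axis theorem gives I = 0.88792 + (4.52)(0.127)² = 0.96082 kg m^2.
Solid sphere: I_cm = (2/5)MR² = (2/5)(4.57)(0.154)² = 0.043353 kg m^2; centre at d = 0.457 m, so the parallel axis theorem gives I = 0.043353 + (4.57)(0.457)² = 0.99779 kg m^2.
Total I = 5.2771 kg m^2; total mass M = 13.1 kg.
k = √(I/M) = √(5.2771/13.1) = 0.63469 m.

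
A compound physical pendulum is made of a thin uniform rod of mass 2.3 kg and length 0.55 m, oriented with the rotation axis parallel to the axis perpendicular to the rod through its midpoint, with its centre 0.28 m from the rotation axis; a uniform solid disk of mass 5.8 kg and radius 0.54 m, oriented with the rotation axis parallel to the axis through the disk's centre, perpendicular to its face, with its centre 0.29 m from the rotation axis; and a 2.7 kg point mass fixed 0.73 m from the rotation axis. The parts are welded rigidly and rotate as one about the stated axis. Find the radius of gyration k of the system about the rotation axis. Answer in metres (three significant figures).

0.528

Thin rod: I_cm = (1/12)ML² = (1/12)(2.3)(0.55)² = 0.057979 kg m²; centre at d = 0.28 m, so the parallel axis theorem gives I = 0.057979 + (2.3)(0.28)² = 0.2383 kg m².
Solid disk: I_cm = (1/2)MR² = (1/2)(5.8)(0.54)² = 0.84564 kg m²; centre at d = 0.29 m, so the parallel axis theorem gives I = 0.84564 + (5.8)(0.29)² = 1.3334 kg m².
Point mass: I_cm = 0; centre at d = 0.73 m, so the parallel axis theorem gives I = 0 + (2.7)(0.73)² = 1.4388 kg m².
Total I = 3.0105 kg m²; total mass M = 10.8 kg.
k = √(I/M) = √(3.0105/10.8) = 0.52797 m.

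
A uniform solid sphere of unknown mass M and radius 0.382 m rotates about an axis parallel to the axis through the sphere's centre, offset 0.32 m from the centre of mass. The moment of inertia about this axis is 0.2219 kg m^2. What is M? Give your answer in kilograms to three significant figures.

1.38

I = I_cm + Md² = (2/5)MR² + Md² = M·[0.4·(0.382)² + (0.32)²] = M·0.16077.
So M = 0.2219 / 0.16077 = 1.3802 kg.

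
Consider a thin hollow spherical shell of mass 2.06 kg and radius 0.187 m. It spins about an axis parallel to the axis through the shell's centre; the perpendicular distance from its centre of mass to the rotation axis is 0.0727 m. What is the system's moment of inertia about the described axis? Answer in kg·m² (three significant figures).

0.0589

I_cm = (2/3)MR² = (2/3)(2.06)(0.187)² = 0.048024 kg·m²; centre at d = 0.0727 m, so the parallel axis theorem gives I = 0.048024 + (2.06)(0.0727)² = 0.058912 kg·m².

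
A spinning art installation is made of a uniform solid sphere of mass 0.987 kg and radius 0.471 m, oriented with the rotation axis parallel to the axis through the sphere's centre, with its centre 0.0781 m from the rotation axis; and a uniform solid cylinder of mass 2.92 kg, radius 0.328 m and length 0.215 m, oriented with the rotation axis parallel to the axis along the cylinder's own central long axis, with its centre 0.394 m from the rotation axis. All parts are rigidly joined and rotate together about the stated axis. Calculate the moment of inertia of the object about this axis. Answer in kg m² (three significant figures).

Solid sphere: I_cm = (2/5)MR² = (2/5)(0.987)(0.471)² = 0.087583 kg m²; centre at d = 0.0781 m, so the parallel axis theorem gives I = 0.087583 + (0.987)(0.0781)² = 0.093603 kg m².
Solid cylinder: I_cm = (1/2)MR² = (1/2)(2.92)(0.328)² = 0.15707 kg m²; centre at d = 0.394 m, so the parallel axis theorem gives I = 0.15707 + (2.92)(0.394)² = 0.61036 kg m².
Total I = 0.093603 + 0.61036 = 0.70396 kg m².

0.704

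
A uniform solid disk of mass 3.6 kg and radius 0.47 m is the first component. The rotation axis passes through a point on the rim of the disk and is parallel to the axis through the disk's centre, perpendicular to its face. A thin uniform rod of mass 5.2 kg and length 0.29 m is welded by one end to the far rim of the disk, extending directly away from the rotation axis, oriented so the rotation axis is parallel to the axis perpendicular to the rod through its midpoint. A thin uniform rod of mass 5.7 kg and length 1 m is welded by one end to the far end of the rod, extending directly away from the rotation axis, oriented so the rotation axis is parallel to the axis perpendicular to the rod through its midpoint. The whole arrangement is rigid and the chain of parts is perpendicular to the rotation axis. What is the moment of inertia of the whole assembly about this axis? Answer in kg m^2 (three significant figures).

Solid disk: I_cm = (1/2)MR² = (1/2)(3.6)(0.47)² = 0.39762 kg m^2; centre at d = 0.47 m, so the parallel axis theorem gives I = 0.39762 + (3.6)(0.47)² = 1.1929 kg m^2.
Thin rod: I_cm = (1/12)ML² = (1/12)(5.2)(0.29)² = 0.036443 kg m^2; centre at d = 0.47 + 0.47 + 0.145 = 1.085 m, so the parallel axis theorem gives I = 0.036443 + (5.2)(1.085)² = 6.158 kg m^2.
Thin rod: I_cm = (1/12)ML² = (1/12)(5.7)(1)² = 0.475 kg m^2; centre at d = 0.47 + 0.47 + 0.145 + 0.145 + 0.5 = 1.73 m, so the parallel axis theorem gives I = 0.475 + (5.7)(1.73)² = 17.535 kg m^2.
Total I = 1.1929 + 6.158 + 17.535 = 24.885 kg m^2.

24.9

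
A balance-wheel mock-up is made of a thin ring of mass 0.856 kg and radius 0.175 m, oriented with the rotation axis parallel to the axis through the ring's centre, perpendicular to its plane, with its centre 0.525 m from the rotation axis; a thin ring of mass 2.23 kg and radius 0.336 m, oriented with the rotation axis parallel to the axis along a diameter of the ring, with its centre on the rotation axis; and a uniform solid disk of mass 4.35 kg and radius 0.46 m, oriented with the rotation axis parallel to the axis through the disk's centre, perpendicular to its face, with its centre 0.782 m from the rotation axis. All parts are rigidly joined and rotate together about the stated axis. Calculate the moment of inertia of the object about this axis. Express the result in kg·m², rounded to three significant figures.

3.51

Thin ring: I_cm = MR² = (0.856)(0.175)² = 0.026215 kg·m²; centre at d = 0.525 m, so I = I_cm + Md² gives I = 0.026215 + (0.856)(0.525)² = 0.26215 kg·m².
Thin ring: I_cm = (1/2)MR² = (1/2)(2.23)(0.336)² = 0.12588 kg·m²; axis through the centre, so I = 0.12588 kg·m².
Solid disk: I_cm = (1/2)MR² = (1/2)(4.35)(0.46)² = 0.46023 kg·m²; centre at d = 0.782 m, so I = I_cm + Md² gives I = 0.46023 + (4.35)(0.782)² = 3.1204 kg·m².
Total I = 0.26215 + 0.12588 + 3.1204 = 3.5084 kg·m².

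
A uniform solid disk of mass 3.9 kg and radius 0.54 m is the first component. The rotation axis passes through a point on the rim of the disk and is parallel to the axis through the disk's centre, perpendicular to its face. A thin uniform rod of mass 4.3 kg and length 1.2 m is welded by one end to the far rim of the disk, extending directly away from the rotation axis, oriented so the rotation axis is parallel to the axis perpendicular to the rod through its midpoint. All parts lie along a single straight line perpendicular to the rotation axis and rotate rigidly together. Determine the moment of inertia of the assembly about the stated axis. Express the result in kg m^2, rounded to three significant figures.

Solid disk: I_cm = (1/2)MR² = (1/2)(3.9)(0.54)² = 0.56862 kg m^2; centre at d = 0.54 m, so the parallel axis theorem gives I = 0.56862 + (3.9)(0.54)² = 1.7059 kg m^2.
Thin rod: I_cm = (1/12)ML² = (1/12)(4.3)(1.2)² = 0.516 kg m^2; centre at d = 0.54 + 0.54 + 0.6 = 1.68 m, so the parallel axis theorem gives I = 0.516 + (4.3)(1.68)² = 12.652 kg m^2.
Total I = 1.7059 + 12.652 = 14.358 kg m^2.

14.4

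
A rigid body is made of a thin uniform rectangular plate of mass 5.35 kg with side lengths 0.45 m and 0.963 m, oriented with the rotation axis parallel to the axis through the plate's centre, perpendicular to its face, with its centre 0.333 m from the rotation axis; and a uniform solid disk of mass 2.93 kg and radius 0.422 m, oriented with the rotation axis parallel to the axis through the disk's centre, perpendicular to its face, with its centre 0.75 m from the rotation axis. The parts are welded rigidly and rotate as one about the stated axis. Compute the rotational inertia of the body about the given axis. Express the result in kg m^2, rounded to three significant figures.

3.01

Rectangular plate: I_cm = (1/12)M(a²+b²) = (1/12)(5.35)[(0.45)² + (0.963)²] = 0.50373 kg m^2; centre at d = 0.333 m, so I = I_cm + Md² gives I = 0.50373 + (5.35)(0.333)² = 1.097 kg m^2.
Solid disk: I_cm = (1/2)MR² = (1/2)(2.93)(0.422)² = 0.26089 kg m^2; centre at d = 0.75 m, so I = I_cm + Md² gives I = 0.26089 + (2.93)(0.75)² = 1.909 kg m^2.
Total I = 1.097 + 1.909 = 3.006 kg m^2.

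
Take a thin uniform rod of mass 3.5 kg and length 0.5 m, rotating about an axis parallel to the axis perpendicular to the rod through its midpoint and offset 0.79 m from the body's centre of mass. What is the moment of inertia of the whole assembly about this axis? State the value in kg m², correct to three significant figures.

I_cm = (1/12)ML² = (1/12)(3.5)(0.5)² = 0.072917 kg m²; centre at d = 0.79 m, so I = I_cm + Md² gives I = 0.072917 + (3.5)(0.79)² = 2.2573 kg m².

2.26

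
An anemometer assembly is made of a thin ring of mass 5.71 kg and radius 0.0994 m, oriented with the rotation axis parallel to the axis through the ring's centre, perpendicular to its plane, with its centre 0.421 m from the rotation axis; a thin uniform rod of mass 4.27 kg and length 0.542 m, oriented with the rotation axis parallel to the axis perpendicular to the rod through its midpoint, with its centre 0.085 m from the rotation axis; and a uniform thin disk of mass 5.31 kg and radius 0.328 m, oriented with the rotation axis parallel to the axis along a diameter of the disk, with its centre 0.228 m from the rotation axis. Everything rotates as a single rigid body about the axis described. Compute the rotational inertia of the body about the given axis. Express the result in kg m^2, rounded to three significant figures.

Thin ring: I_cm = MR² = (5.71)(0.0994)² = 0.056417 kg m^2; centre at d = 0.421 m, so the parallel axis theorem gives I = 0.056417 + (5.71)(0.421)² = 1.0685 kg m^2.
Thin rod: I_cm = (1/12)ML² = (1/12)(4.27)(0.542)² = 0.10453 kg m^2; centre at d = 0.085 m, so the parallel axis theorem gives I = 0.10453 + (4.27)(0.085)² = 0.13538 kg m^2.
Thin disk: I_cm = (1/4)MR² = (1/4)(5.31)(0.328)² = 0.14282 kg m^2; centre at d = 0.228 m, so the parallel axis theorem gives I = 0.14282 + (5.31)(0.228)² = 0.41885 kg m^2.
Total I = 1.0685 + 0.13538 + 0.41885 = 1.6227 kg m^2.

1.62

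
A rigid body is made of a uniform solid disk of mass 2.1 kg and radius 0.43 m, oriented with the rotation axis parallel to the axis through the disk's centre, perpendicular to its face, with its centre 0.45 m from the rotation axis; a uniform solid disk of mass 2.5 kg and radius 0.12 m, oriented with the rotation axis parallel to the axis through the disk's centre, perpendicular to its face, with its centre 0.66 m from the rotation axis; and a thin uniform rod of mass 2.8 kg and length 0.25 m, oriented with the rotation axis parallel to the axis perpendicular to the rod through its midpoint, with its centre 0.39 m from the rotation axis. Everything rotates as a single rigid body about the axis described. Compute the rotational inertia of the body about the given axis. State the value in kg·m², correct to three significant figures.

Solid disk: I_cm = (1/2)MR² = (1/2)(2.1)(0.43)² = 0.19414 kg·m²; centre at d = 0.45 m, so the parallel axis theorem gives I = 0.19414 + (2.1)(0.45)² = 0.6194 kg·m².
Solid disk: I_cm = (1/2)MR² = (1/2)(2.5)(0.12)² = 0.018 kg·m²; centre at d = 0.66 m, so the parallel axis theorem gives I = 0.018 + (2.5)(0.66)² = 1.107 kg·m².
Thin rod: I_cm = (1/12)ML² = (1/12)(2.8)(0.25)² = 0.014583 kg·m²; centre at d = 0.39 m, so the parallel axis theorem gives I = 0.014583 + (2.8)(0.39)² = 0.44046 kg·m².
Total I = 0.6194 + 1.107 + 0.44046 = 2.1669 kg·m².

2.17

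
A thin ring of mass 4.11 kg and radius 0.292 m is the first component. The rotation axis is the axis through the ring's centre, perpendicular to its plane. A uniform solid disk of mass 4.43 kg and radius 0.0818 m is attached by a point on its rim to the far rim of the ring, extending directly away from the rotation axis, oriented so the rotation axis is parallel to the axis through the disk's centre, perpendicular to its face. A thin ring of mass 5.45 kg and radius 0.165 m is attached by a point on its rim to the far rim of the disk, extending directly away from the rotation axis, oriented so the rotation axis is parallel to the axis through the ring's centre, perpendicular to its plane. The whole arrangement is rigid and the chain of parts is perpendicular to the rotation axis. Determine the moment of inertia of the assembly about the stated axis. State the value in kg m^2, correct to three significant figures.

Thin ring: I_cm = MR² = (4.11)(0.292)² = 0.35044 kg m^2; axis through the centre, so I = 0.35044 kg m^2.
Solid disk: I_cm = (1/2)MR² = (1/2)(4.43)(0.0818)² = 0.014821 kg m^2; centre at d = 0.292 + 0.0818 = 0.3738 m, so the parallel axis theorem gives I = 0.014821 + (4.43)(0.3738)² = 0.63381 kg m^2.
Thin ring: I_cm = MR² = (5.45)(0.165)² = 0.14838 kg m^2; centre at d = 0.292 + 0.0818 + 0.0818 + 0.165 = 0.6206 m, so the parallel axis theorem gives I = 0.14838 + (5.45)(0.6206)² = 2.2474 kg m^2.
Total I = 0.35044 + 0.63381 + 2.2474 = 3.2317 kg m^2.

3.23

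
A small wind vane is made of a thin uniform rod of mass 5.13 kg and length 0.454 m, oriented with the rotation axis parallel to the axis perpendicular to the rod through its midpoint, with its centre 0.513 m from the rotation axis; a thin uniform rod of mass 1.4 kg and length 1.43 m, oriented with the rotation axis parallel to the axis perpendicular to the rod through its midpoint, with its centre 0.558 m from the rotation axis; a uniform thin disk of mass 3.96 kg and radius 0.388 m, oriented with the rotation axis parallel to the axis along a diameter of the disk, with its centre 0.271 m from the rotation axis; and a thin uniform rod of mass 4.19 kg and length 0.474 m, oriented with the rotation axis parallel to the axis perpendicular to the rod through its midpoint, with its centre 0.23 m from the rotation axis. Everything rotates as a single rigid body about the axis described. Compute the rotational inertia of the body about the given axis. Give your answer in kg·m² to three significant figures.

Thin rod: I_cm = (1/12)ML² = (1/12)(5.13)(0.454)² = 0.088115 kg·m²; centre at d = 0.513 m, so the parallel axis theorem gives I = 0.088115 + (5.13)(0.513)² = 1.4382 kg·m².
Thin rod: I_cm = (1/12)ML² = (1/12)(1.4)(1.43)² = 0.23857 kg·m²; centre at d = 0.558 m, so the parallel axis theorem gives I = 0.23857 + (1.4)(0.558)² = 0.67448 kg·m².
Thin disk: I_cm = (1/4)MR² = (1/4)(3.96)(0.388)² = 0.14904 kg·m²; centre at d = 0.271 m, so the parallel axis theorem gives I = 0.14904 + (3.96)(0.271)² = 0.43986 kg·m².
Thin rod: I_cm = (1/12)ML² = (1/12)(4.19)(0.474)² = 0.078449 kg·m²; centre at d = 0.23 m, so the parallel axis theorem gives I = 0.078449 + (4.19)(0.23)² = 0.3001 kg·m².
Total I = 1.4382 + 0.67448 + 0.43986 + 0.3001 = 2.8526 kg·m².

2.85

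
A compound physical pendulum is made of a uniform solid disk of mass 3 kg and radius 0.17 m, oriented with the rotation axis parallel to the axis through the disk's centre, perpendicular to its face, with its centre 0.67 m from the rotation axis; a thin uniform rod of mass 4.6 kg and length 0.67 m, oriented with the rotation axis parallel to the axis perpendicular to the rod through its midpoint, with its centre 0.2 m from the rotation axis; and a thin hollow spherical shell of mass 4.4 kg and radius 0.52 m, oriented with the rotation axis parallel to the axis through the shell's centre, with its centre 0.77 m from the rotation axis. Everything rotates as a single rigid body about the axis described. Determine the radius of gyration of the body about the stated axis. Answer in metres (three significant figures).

Solid disk: I_cm = (1/2)MR² = (1/2)(3)(0.17)² = 0.04335 kg m²; centre at d = 0.67 m, so the parallel axis theorem gives I = 0.04335 + (3)(0.67)² = 1.3901 kg m².
Thin rod: I_cm = (1/12)ML² = (1/12)(4.6)(0.67)² = 0.17208 kg m²; centre at d = 0.2 m, so the parallel axis theorem gives I = 0.17208 + (4.6)(0.2)² = 0.35608 kg m².
Spherical shell: I_cm = (2/3)MR² = (2/3)(4.4)(0.52)² = 0.79317 kg m²; centre at d = 0.77 m, so the parallel axis theorem gives I = 0.79317 + (4.4)(0.77)² = 3.4019 kg m².
Total I = 5.1481 kg m²; total mass M = 12 kg.
k = √(I/M) = √(5.1481/12) = 0.65498 m.

0.655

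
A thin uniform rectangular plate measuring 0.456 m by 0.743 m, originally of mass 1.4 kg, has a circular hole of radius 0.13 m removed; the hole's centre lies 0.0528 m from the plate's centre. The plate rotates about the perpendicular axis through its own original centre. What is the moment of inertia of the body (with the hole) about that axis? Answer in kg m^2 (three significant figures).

0.0862

Unpierced body about its centre: I₀ = (1/12)M(a²+b²) = (1/12)(1.4)[(0.456)² + (0.743)²] = 0.088665 kg m^2.
The removed disk has mass m = M·πr²/(ab) = (1.4)·π(0.13)²/(0.456·0.743) = 0.21939 kg (same uniform areal density).
Its moment of inertia about the rotation axis (parallel-axis theorem): I_hole = (1/2)mr² + md² = (1/2)(0.21939)(0.13)² + (0.21939)(0.0528)² = 0.0024654 kg m^2.
Treating the hole as negative mass, I = I₀ − I_hole = 0.088665 − 0.0024654 = 0.086199 kg m^2.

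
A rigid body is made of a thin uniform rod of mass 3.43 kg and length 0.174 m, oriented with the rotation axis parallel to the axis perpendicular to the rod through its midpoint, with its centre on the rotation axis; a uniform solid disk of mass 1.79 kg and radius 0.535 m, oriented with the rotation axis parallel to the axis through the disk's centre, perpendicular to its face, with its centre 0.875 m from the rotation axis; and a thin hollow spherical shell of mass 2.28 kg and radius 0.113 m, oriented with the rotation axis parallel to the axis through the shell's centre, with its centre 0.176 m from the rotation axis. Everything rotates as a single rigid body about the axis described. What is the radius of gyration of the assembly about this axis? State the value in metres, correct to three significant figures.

0.480

Thin rod: I_cm = (1/12)ML² = (1/12)(3.43)(0.174)² = 0.0086539 kg m²; axis through the centre, so I = 0.0086539 kg m².
Solid disk: I_cm = (1/2)MR² = (1/2)(1.79)(0.535)² = 0.25617 kg m²; centre at d = 0.875 m, so I = I_cm + Md² gives I = 0.25617 + (1.79)(0.875)² = 1.6266 kg m².
Spherical shell: I_cm = (2/3)MR² = (2/3)(2.28)(0.113)² = 0.019409 kg m²; centre at d = 0.176 m, so I = I_cm + Md² gives I = 0.019409 + (2.28)(0.176)² = 0.090034 kg m².
Total I = 1.7253 kg m²; total mass M = 7.5 kg.
k = √(I/M) = √(1.7253/7.5) = 0.47963 m.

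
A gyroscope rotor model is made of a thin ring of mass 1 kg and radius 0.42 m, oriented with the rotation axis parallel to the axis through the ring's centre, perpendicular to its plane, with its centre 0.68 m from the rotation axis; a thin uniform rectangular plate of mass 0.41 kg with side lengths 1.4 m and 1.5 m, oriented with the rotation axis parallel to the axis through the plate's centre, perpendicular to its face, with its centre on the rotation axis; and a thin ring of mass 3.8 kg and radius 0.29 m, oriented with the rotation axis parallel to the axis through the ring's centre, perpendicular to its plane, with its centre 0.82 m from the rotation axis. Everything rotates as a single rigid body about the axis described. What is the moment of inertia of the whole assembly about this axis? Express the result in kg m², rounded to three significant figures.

Thin ring: I_cm = MR² = (1)(0.42)² = 0.1764 kg m²; centre at d = 0.68 m, so I = I_cm + Md² gives I = 0.1764 + (1)(0.68)² = 0.6388 kg m².
Rectangular plate: I_cm = (1/12)M(a²+b²) = (1/12)(0.41)[(1.4)² + (1.5)²] = 0.14384 kg m²; axis through the centre, so I = 0.14384 kg m².
Thin ring: I_cm = MR² = (3.8)(0.29)² = 0.31958 kg m²; centre at d = 0.82 m, so I = I_cm + Md² gives I = 0.31958 + (3.8)(0.82)² = 2.8747 kg m².
Total I = 0.6388 + 0.14384 + 2.8747 = 3.6573 kg m².

3.66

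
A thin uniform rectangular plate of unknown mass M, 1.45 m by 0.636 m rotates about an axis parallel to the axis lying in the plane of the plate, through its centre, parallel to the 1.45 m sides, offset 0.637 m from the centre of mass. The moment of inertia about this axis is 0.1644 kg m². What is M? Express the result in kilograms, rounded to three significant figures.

I = I_cm + Md² = (1/12)Mb² + Md² = M·[0.0833333·(0.636)² + (0.637)²] = M·0.43948.
So M = 0.1644 / 0.43948 = 0.37408 kg.

0.374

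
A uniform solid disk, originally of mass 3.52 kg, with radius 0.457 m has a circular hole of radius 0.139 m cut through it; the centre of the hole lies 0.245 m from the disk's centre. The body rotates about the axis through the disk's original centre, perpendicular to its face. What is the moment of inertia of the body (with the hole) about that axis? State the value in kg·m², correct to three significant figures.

0.345

Unpierced body about its centre: I₀ = (1/2)MR² = (1/2)(3.52)(0.457)² = 0.36757 kg·m².
The removed disk has mass m = M·(r/R)² = (3.52)(0.139/0.457)² = 0.32564 kg (same uniform areal density).
Its moment of inertia about the rotation axis (parallel-axis theorem): I_hole = (1/2)mr² + md² = (1/2)(0.32564)(0.139)² + (0.32564)(0.245)² = 0.022692 kg·m².
Treating the hole as negative mass, I = I₀ − I_hole = 0.36757 − 0.022692 = 0.34488 kg·m².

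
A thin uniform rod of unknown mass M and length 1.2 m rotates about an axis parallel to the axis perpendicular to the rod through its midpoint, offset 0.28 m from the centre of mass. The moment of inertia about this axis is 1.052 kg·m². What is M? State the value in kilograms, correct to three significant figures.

5.30

I = I_cm + Md² = (1/12)ML² + Md² = M·[0.0833333·(1.2)² + (0.28)²] = M·0.1984.
So M = 1.052 / 0.1984 = 5.3024 kg.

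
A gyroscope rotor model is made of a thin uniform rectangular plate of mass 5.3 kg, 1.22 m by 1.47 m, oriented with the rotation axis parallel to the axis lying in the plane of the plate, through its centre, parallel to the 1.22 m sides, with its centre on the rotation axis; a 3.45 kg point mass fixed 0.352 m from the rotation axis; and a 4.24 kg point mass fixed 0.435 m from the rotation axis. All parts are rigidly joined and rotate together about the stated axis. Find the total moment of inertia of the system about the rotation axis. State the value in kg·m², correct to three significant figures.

Rectangular plate: I_cm = (1/12)Mb² = (1/12)(5.3)(1.47)² = 0.9544 kg·m²; axis through the centre, so I = 0.9544 kg·m².
Point mass: I_cm = 0; centre at d = 0.352 m, so the parallel axis theorem gives I = 0 + (3.45)(0.352)² = 0.42747 kg·m².
Point mass: I_cm = 0; centre at d = 0.435 m, so the parallel axis theorem gives I = 0 + (4.24)(0.435)² = 0.80231 kg·m².
Total I = 0.9544 + 0.42747 + 0.80231 = 2.1842 kg·m².

2.18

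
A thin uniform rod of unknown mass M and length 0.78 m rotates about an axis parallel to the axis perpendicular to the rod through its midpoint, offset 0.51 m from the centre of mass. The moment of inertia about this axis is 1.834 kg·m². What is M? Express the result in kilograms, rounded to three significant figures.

I = I_cm + Md² = (1/12)ML² + Md² = M·[0.0833333·(0.78)² + (0.51)²] = M·0.3108.
So M = 1.834 / 0.3108 = 5.9009 kg.

5.90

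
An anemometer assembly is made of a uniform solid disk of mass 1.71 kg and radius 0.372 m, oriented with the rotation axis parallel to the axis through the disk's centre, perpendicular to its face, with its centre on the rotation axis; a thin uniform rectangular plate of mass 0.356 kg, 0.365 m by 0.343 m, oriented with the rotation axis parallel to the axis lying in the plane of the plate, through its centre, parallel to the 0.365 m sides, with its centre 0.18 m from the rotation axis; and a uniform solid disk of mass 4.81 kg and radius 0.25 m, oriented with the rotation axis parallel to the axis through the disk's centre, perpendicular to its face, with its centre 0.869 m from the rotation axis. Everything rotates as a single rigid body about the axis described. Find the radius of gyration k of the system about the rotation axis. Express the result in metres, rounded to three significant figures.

0.755

Solid disk: I_cm = (1/2)MR² = (1/2)(1.71)(0.372)² = 0.11832 kg·m²; axis through the centre, so I = 0.11832 kg·m².
Rectangular plate: I_cm = (1/12)Mb² = (1/12)(0.356)(0.343)² = 0.0034903 kg·m²; centre at d = 0.18 m, so I = I_cm + Md² gives I = 0.0034903 + (0.356)(0.18)² = 0.015025 kg·m².
Solid disk: I_cm = (1/2)MR² = (1/2)(4.81)(0.25)² = 0.15031 kg·m²; centre at d = 0.869 m, so I = I_cm + Md² gives I = 0.15031 + (4.81)(0.869)² = 3.7826 kg·m².
Total I = 3.916 kg·m²; total mass M = 6.876 kg.
k = √(I/M) = √(3.916/6.876) = 0.75466 m.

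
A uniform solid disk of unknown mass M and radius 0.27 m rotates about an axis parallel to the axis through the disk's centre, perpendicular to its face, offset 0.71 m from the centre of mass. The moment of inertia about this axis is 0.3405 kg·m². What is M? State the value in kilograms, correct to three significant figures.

0.630

I = I_cm + Md² = (1/2)MR² + Md² = M·[0.5·(0.27)² + (0.71)²] = M·0.54055.
So M = 0.3405 / 0.54055 = 0.62991 kg.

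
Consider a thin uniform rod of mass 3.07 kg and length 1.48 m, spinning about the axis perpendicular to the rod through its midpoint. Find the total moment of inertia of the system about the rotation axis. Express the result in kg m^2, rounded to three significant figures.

0.560

I_cm = (1/12)ML² = (1/12)(3.07)(1.48)² = 0.56038 kg m^2; axis through the centre, so I = 0.56038 kg m^2.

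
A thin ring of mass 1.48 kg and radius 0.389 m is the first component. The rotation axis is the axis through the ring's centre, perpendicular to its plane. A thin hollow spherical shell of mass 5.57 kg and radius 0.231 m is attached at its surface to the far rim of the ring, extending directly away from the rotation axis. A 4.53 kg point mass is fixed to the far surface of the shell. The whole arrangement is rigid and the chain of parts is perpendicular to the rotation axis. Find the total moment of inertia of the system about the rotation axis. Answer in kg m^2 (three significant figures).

5.84

Thin ring: I_cm = MR² = (1.48)(0.389)² = 0.22396 kg m^2; axis through the centre, so I = 0.22396 kg m^2.
Spherical shell: I_cm = (2/3)MR² = (2/3)(5.57)(0.231)² = 0.19815 kg m^2; centre at d = 0.389 + 0.231 = 0.62 m, so the parallel axis theorem gives I = 0.19815 + (5.57)(0.62)² = 2.3393 kg m^2.
Point mass: I_cm = 0; centre at d = 0.389 + 0.231 + 0.231 = 0.851 m, so the parallel axis theorem gives I = 0 + (4.53)(0.851)² = 3.2806 kg m^2.
Total I = 0.22396 + 2.3393 + 3.2806 = 5.8438 kg m^2.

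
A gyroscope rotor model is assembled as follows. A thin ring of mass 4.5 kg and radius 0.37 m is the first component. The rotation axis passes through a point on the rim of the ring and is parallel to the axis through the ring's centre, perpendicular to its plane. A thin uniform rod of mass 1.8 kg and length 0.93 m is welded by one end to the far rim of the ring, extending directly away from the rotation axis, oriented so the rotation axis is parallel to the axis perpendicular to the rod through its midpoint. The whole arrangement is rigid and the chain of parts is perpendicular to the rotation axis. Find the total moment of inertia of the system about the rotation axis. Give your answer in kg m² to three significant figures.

Thin ring: I_cm = MR² = (4.5)(0.37)² = 0.61605 kg m²; centre at d = 0.37 m, so I = I_cm + Md² gives I = 0.61605 + (4.5)(0.37)² = 1.2321 kg m².
Thin rod: I_cm = (1/12)ML² = (1/12)(1.8)(0.93)² = 0.12974 kg m²; centre at d = 0.37 + 0.37 + 0.465 = 1.205 m, so I = I_cm + Md² gives I = 0.12974 + (1.8)(1.205)² = 2.7434 kg m².
Total I = 1.2321 + 2.7434 = 3.9755 kg m².

3.98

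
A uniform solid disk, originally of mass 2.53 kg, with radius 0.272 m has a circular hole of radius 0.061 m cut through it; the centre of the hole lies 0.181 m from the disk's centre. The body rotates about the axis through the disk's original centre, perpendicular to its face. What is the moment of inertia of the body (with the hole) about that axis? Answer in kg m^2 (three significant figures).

Unpierced body about its centre: I₀ = (1/2)MR² = (1/2)(2.53)(0.272)² = 0.09359 kg m^2.
The removed disk has mass m = M·(r/R)² = (2.53)(0.061/0.272)² = 0.12725 kg (same uniform areal density).
Its moment of inertia about the rotation axis (parallel-axis theorem): I_hole = (1/2)mr² + md² = (1/2)(0.12725)(0.061)² + (0.12725)(0.181)² = 0.0044054 kg m^2.
Treating the hole as negative mass, I = I₀ − I_hole = 0.09359 − 0.0044054 = 0.089184 kg m^2.

0.0892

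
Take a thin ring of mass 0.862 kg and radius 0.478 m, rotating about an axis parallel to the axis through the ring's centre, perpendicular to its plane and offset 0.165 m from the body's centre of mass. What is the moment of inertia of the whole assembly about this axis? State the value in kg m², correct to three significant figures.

0.220

I_cm = MR² = (0.862)(0.478)² = 0.19695 kg m²; centre at d = 0.165 m, so the parallel axis theorem gives I = 0.19695 + (0.862)(0.165)² = 0.22042 kg m².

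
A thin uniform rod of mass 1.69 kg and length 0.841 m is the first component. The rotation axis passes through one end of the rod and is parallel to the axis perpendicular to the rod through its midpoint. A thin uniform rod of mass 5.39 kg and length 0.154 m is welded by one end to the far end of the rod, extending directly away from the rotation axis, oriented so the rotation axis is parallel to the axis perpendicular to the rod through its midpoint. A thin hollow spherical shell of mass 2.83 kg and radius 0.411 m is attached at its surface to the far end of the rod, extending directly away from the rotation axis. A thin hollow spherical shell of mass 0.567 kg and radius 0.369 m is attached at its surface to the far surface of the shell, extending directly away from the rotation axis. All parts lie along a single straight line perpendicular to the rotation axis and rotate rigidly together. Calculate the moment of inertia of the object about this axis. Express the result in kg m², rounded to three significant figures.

13.6

Thin rod: I_cm = (1/12)ML² = (1/12)(1.69)(0.841)² = 0.099609 kg m²; centre at d = 0.4205 m, so the parallel axis theorem gives I = 0.099609 + (1.69)(0.4205)² = 0.39843 kg m².
Thin rod: I_cm = (1/12)ML² = (1/12)(5.39)(0.154)² = 0.010652 kg m²; centre at d = 0.4205 + 0.4205 + 0.077 = 0.918 m, so the parallel axis theorem gives I = 0.010652 + (5.39)(0.918)² = 4.5529 kg m².
Spherical shell: I_cm = (2/3)MR² = (2/3)(2.83)(0.411)² = 0.3187 kg m²; centre at d = 0.4205 + 0.4205 + 0.077 + 0.077 + 0.411 = 1.406 m, so the parallel axis theorem gives I = 0.3187 + (2.83)(1.406)² = 5.9131 kg m².
Spherical shell: I_cm = (2/3)MR² = (2/3)(0.567)(0.369)² = 0.051469 kg m²; centre at d = 0.4205 + 0.4205 + 0.077 + 0.077 + 0.411 + 0.411 + 0.369 = 2.186 m, so the parallel axis theorem gives I = 0.051469 + (0.567)(2.186)² = 2.7609 kg m².
Total I = 0.39843 + 4.5529 + 5.9131 + 2.7609 = 13.625 kg m².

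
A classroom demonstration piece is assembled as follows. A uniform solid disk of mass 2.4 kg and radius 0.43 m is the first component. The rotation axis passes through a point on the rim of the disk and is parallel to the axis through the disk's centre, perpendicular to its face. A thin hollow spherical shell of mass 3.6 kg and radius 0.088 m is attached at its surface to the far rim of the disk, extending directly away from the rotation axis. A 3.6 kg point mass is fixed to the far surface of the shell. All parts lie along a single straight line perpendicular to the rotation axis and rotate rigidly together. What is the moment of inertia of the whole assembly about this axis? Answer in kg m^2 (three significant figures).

Solid disk: I_cm = (1/2)MR² = (1/2)(2.4)(0.43)² = 0.22188 kg m^2; centre at d = 0.43 m, so the parallel axis theorem gives I = 0.22188 + (2.4)(0.43)² = 0.66564 kg m^2.
Spherical shell: I_cm = (2/3)MR² = (2/3)(3.6)(0.088)² = 0.018586 kg m^2; centre at d = 0.43 + 0.43 + 0.088 = 0.948 m, so the parallel axis theorem gives I = 0.018586 + (3.6)(0.948)² = 3.2539 kg m^2.
Point mass: I_cm = 0; centre at d = 0.43 + 0.43 + 0.088 + 0.088 = 1.036 m, so the parallel axis theorem gives I = 0 + (3.6)(1.036)² = 3.8639 kg m^2.
Total I = 0.66564 + 3.2539 + 3.8639 = 7.7834 kg m^2.

7.78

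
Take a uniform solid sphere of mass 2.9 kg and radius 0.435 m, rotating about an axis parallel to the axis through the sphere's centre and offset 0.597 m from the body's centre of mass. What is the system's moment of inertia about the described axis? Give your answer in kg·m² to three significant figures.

I_cm = (2/5)MR² = (2/5)(2.9)(0.435)² = 0.2195 kg·m²; centre at d = 0.597 m, so I = I_cm + Md² gives I = 0.2195 + (2.9)(0.597)² = 1.2531 kg·m².

1.25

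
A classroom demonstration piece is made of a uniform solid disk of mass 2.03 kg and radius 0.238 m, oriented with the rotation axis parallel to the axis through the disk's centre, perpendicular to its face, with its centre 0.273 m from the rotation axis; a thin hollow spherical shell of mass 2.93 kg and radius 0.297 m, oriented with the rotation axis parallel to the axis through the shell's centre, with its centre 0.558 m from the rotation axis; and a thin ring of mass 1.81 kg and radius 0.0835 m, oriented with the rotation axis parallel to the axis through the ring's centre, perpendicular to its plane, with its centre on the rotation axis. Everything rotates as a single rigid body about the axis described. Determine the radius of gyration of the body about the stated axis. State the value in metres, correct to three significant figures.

Solid disk: I_cm = (1/2)MR² = (1/2)(2.03)(0.238)² = 0.057494 kg m²; centre at d = 0.273 m, so I = I_cm + Md² gives I = 0.057494 + (2.03)(0.273)² = 0.20879 kg m².
Spherical shell: I_cm = (2/3)MR² = (2/3)(2.93)(0.297)² = 0.1723 kg m²; centre at d = 0.558 m, so I = I_cm + Md² gives I = 0.1723 + (2.93)(0.558)² = 1.0846 kg m².
Thin ring: I_cm = MR² = (1.81)(0.0835)² = 0.01262 kg m²; axis through the centre, so I = 0.01262 kg m².
Total I = 1.306 kg m²; total mass M = 6.77 kg.
k = √(I/M) = √(1.306/6.77) = 0.43922 m.

0.439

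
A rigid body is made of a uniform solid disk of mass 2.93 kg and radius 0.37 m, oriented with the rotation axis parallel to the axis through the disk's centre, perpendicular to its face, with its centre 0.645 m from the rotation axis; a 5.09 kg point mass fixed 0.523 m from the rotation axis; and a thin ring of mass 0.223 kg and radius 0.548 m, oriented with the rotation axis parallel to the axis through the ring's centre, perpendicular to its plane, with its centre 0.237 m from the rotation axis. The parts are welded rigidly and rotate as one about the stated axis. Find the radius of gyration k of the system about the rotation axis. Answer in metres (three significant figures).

0.592

Solid disk: I_cm = (1/2)MR² = (1/2)(2.93)(0.37)² = 0.20056 kg·m²; centre at d = 0.645 m, so I = I_cm + Md² gives I = 0.20056 + (2.93)(0.645)² = 1.4195 kg·m².
Point mass: I_cm = 0; centre at d = 0.523 m, so I = I_cm + Md² gives I = 0 + (5.09)(0.523)² = 1.3923 kg·m².
Thin ring: I_cm = MR² = (0.223)(0.548)² = 0.066968 kg·m²; centre at d = 0.237 m, so I = I_cm + Md² gives I = 0.066968 + (0.223)(0.237)² = 0.079493 kg·m².
Total I = 2.8913 kg·m²; total mass M = 8.243 kg.
k = √(I/M) = √(2.8913/8.243) = 0.59225 m.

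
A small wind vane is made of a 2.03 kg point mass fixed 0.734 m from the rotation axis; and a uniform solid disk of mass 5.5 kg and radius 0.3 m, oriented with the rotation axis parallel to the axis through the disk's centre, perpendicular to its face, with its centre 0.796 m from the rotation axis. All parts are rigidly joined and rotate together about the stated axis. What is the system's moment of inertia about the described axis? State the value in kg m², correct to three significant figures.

4.83

Point mass: I_cm = 0; centre at d = 0.734 m, so I = I_cm + Md² gives I = 0 + (2.03)(0.734)² = 1.0937 kg m².
Solid disk: I_cm = (1/2)MR² = (1/2)(5.5)(0.3)² = 0.2475 kg m²; centre at d = 0.796 m, so I = I_cm + Md² gives I = 0.2475 + (5.5)(0.796)² = 3.7324 kg m².
Total I = 1.0937 + 3.7324 = 4.8261 kg m².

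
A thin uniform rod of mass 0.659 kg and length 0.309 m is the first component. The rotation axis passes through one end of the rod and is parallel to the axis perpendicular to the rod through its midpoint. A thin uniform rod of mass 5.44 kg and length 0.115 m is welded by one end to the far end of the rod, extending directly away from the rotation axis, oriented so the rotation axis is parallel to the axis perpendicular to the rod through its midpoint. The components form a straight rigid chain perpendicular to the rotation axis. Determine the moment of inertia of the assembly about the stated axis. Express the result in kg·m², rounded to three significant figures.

Thin rod: I_cm = (1/12)ML² = (1/12)(0.659)(0.309)² = 0.0052435 kg·m²; centre at d = 0.1545 m, so I = I_cm + Md² gives I = 0.0052435 + (0.659)(0.1545)² = 0.020974 kg·m².
Thin rod: I_cm = (1/12)ML² = (1/12)(5.44)(0.115)² = 0.0059953 kg·m²; centre at d = 0.1545 + 0.1545 + 0.0575 = 0.3665 m, so I = I_cm + Md² gives I = 0.0059953 + (5.44)(0.3665)² = 0.73671 kg·m².
Total I = 0.020974 + 0.73671 = 0.75768 kg·m².

0.758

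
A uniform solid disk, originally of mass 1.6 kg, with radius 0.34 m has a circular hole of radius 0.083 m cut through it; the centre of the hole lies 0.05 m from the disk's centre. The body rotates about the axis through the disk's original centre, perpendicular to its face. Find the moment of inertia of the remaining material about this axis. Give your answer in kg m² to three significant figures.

0.0919

Unpierced body about its centre: I₀ = (1/2)MR² = (1/2)(1.6)(0.34)² = 0.09248 kg m².
The removed disk has mass m = M·(r/R)² = (1.6)(0.083/0.34)² = 0.095349 kg (same uniform areal density).
Its moment of inertia about the rotation axis (parallel-axis theorem): I_hole = (1/2)mr² + md² = (1/2)(0.095349)(0.083)² + (0.095349)(0.05)² = 0.0005668 kg m².
Treating the hole as negative mass, I = I₀ − I_hole = 0.09248 − 0.0005668 = 0.091913 kg m².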